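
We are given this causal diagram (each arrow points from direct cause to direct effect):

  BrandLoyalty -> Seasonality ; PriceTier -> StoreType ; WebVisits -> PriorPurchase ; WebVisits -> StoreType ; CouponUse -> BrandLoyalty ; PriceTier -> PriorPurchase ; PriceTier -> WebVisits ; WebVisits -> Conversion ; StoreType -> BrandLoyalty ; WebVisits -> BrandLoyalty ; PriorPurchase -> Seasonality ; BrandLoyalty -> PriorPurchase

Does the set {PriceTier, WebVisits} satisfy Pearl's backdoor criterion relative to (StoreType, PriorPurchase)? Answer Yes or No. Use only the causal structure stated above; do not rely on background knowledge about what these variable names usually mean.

Yes

Backdoor paths from StoreType to PriorPurchase (paths whose first edge points into StoreType):
  P1: StoreType <- PriceTier -> WebVisits -> BrandLoyalty -> PriorPurchase
  P2: StoreType <- PriceTier -> WebVisits -> BrandLoyalty -> Seasonality <- PriorPurchase
  P3: StoreType <- PriceTier -> WebVisits -> PriorPurchase
  P4: StoreType <- PriceTier -> PriorPurchase
  P5: StoreType <- WebVisits <- PriceTier -> PriorPurchase
  P6: StoreType <- WebVisits -> BrandLoyalty -> PriorPurchase
  P7: StoreType <- WebVisits -> BrandLoyalty -> Seasonality <- PriorPurchase
  P8: StoreType <- WebVisits -> PriorPurchase
Condition 1 (no descendant of StoreType in the set): holds — descendants of StoreType are {BrandLoyalty, PriorPurchase, Seasonality}; none are in {PriceTier, WebVisits}.
Condition 2 (every backdoor path blocked by {PriceTier, WebVisits}):
  P1: blocked at fork node PriceTier ∈ conditioning set.
  P2: blocked at fork node PriceTier ∈ conditioning set.
  P3: blocked at fork node PriceTier ∈ conditioning set.
  P4: blocked at fork node PriceTier ∈ conditioning set.
  P5: blocked at chain node WebVisits ∈ conditioning set.
  P6: blocked at fork node WebVisits ∈ conditioning set.
  P7: blocked at fork node WebVisits ∈ conditioning set.
  P8: blocked at fork node WebVisits ∈ conditioning set.
{PriceTier, WebVisits} satisfies the backdoor criterion.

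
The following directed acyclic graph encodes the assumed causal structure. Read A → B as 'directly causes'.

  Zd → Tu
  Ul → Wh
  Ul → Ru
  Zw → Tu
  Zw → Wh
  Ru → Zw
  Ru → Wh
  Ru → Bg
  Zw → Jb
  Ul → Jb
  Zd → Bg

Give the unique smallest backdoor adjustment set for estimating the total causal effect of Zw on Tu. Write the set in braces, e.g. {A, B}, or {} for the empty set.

{}

Variables eligible for adjustment (non-descendants of Zw, excluding Zw and Tu): {Bg, Ru, Ul, Zd}.
Backdoor paths from Zw to Tu:
  P1: Zw <- Ru -> Bg <- Zd -> Tu
Each backdoor path contains an unconditioned collider, so every path is already blocked with the empty conditioning set:
  P1: blocked at collider Bg (neither it nor any descendant is in the conditioning set).
The empty set is therefore the unique smallest valid set.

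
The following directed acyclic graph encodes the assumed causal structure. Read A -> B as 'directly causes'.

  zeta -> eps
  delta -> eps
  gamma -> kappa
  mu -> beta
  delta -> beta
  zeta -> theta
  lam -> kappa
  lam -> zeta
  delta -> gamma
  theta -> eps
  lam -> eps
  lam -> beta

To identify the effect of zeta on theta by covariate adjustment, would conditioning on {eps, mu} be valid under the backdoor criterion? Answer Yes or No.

Backdoor paths from zeta to theta (paths whose first edge points into zeta):
  P1: zeta <- lam -> kappa <- gamma <- delta -> eps <- theta
  P2: zeta <- lam -> beta <- delta -> eps <- theta
  P3: zeta <- lam -> eps <- theta
Condition 1 (no descendant of zeta in the set): FAILS — eps is a descendant of zeta.
Condition 2 (every backdoor path blocked by {eps, mu}):
  P1: blocked at collider kappa (neither it nor any descendant is in the conditioning set).
  P2: blocked at collider beta (neither it nor any descendant is in the conditioning set).
  P3: open — collider(s) eps are conditioned on (or have a conditioned descendant) and no non-collider on the path is in the set.
{eps, mu} does not satisfy the backdoor criterion.

No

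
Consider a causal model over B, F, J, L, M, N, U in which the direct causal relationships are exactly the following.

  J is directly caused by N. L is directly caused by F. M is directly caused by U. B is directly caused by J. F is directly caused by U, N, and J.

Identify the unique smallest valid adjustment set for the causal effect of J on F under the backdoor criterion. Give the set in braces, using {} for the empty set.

{N}

Variables eligible for adjustment (non-descendants of J, excluding J and F): {M, N, U}.
Backdoor paths from J to F:
  P1: J <- N -> F
The empty set is not sufficient: P1 (J <- N -> F) has no collider blocking it and no conditioned non-collider, so it is open.
Try {N}:
  P1: blocked at fork node N ∈ conditioning set.
{N} contains no descendant of J and blocks every backdoor path.
No other singleton works — e.g. {U} leaves P1 open — so {N} is the unique smallest valid adjustment set.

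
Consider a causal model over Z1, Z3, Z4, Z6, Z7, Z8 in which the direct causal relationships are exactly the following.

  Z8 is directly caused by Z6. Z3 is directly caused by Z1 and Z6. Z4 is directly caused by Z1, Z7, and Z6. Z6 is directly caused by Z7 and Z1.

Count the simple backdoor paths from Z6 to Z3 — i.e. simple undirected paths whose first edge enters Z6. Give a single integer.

2

A backdoor path from Z6 to Z3 is any simple undirected path whose first edge points into Z6 (i.e. leaves Z6 via a parent).
Parents of Z6: {Z1, Z7}.
Enumerating:
  P1: Z6 <- Z1 -> Z3
  P2: Z6 <- Z7 -> Z4 <- Z1 -> Z3
That exhausts the simple backdoor paths. Count: 2.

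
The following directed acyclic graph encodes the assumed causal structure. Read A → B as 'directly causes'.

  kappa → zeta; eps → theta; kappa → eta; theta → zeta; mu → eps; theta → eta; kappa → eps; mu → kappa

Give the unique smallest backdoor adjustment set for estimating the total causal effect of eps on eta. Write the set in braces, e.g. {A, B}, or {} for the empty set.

Variables eligible for adjustment (non-descendants of eps, excluding eps and eta): {kappa, mu}.
Backdoor paths from eps to eta:
  P1: eps <- mu -> kappa -> eta
  P2: eps <- mu -> kappa -> zeta <- theta -> eta
  P3: eps <- kappa -> eta
  P4: eps <- kappa -> zeta <- theta -> eta
The empty set is not sufficient: P1 (eps <- mu -> kappa -> eta) has no collider blocking it and no conditioned non-collider, so it is open.
Try {kappa}:
  P1: blocked at chain node kappa ∈ conditioning set.
  P2: blocked at chain node kappa ∈ conditioning set.
  P3: blocked at fork node kappa ∈ conditioning set.
  P4: blocked at fork node kappa ∈ conditioning set.
{kappa} contains no descendant of eps and blocks every backdoor path.
No other singleton works — e.g. {mu} leaves P3 open — so {kappa} is the unique smallest valid adjustment set.

{kappa}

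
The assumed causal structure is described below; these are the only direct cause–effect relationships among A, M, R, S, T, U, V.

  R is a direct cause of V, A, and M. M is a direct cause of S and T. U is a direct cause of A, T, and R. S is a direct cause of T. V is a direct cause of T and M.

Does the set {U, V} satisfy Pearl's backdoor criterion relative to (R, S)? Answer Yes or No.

Backdoor paths from R to S (paths whose first edge points into R):
  P1: R <- U -> T <- V -> M -> S
  P2: R <- U -> T <- M -> S
  P3: R <- U -> T <- S
Condition 1 (no descendant of R in the set): FAILS — V is a descendant of R.
Condition 2 (every backdoor path blocked by {U, V}):
  P1: blocked at fork node U ∈ conditioning set.
  P2: blocked at fork node U ∈ conditioning set.
  P3: blocked at fork node U ∈ conditioning set.
{U, V} does not satisfy the backdoor criterion.

No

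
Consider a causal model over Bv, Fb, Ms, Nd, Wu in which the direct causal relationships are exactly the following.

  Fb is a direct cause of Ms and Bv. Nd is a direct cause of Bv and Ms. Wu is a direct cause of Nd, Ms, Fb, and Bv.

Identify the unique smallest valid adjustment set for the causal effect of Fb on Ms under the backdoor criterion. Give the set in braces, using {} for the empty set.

{Wu}

Variables eligible for adjustment (non-descendants of Fb, excluding Fb and Ms): {Nd, Wu}.
Backdoor paths from Fb to Ms:
  P1: Fb <- Wu -> Nd -> Ms
  P2: Fb <- Wu -> Bv <- Nd -> Ms
  P3: Fb <- Wu -> Ms
The empty set is not sufficient: P1 (Fb <- Wu -> Nd -> Ms) has no collider blocking it and no conditioned non-collider, so it is open.
Try {Wu}:
  P1: blocked at fork node Wu ∈ conditioning set.
  P2: blocked at fork node Wu ∈ conditioning set.
  P3: blocked at fork node Wu ∈ conditioning set.
{Wu} contains no descendant of Fb and blocks every backdoor path.
No other singleton works — e.g. {Nd} leaves P3 open — so {Wu} is the unique smallest valid adjustment set.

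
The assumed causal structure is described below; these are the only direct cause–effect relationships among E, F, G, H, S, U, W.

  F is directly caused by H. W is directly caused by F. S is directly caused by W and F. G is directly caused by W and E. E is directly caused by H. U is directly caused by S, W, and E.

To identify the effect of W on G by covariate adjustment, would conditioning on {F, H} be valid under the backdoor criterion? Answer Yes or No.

Yes

Backdoor paths from W to G (paths whose first edge points into W):
  P1: W <- F <- H -> E -> G
  P2: W <- F -> S -> U <- E -> G
Condition 1 (no descendant of W in the set): holds — descendants of W are {G, S, U}; none are in {F, H}.
Condition 2 (every backdoor path blocked by {F, H}):
  P1: blocked at chain node F ∈ conditioning set.
  P2: blocked at fork node F ∈ conditioning set.
{F, H} satisfies the backdoor criterion.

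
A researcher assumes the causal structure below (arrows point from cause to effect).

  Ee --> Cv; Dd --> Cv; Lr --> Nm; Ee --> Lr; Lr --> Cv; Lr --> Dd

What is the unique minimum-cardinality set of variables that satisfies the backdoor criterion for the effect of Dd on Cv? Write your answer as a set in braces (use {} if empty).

Variables eligible for adjustment (non-descendants of Dd, excluding Dd and Cv): {Ee, Lr, Nm}.
Backdoor paths from Dd to Cv:
  P1: Dd <- Lr <- Ee -> Cv
  P2: Dd <- Lr -> Cv
The empty set is not sufficient: P1 (Dd <- Lr <- Ee -> Cv) has no collider blocking it and no conditioned non-collider, so it is open.
Try {Lr}:
  P1: blocked at chain node Lr ∈ conditioning set.
  P2: blocked at fork node Lr ∈ conditioning set.
{Lr} contains no descendant of Dd and blocks every backdoor path.
No other singleton works — e.g. {Ee} leaves P2 open — so {Lr} is the unique smallest valid adjustment set.

{Lr}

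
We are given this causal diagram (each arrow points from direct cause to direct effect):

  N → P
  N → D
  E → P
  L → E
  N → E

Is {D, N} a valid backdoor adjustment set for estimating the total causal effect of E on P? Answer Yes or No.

Yes

Backdoor paths from E to P (paths whose first edge points into E):
  P1: E <- N -> P
Condition 1 (no descendant of E in the set): holds — descendants of E are {P}; none are in {D, N}.
Condition 2 (every backdoor path blocked by {D, N}):
  P1: blocked at fork node N ∈ conditioning set.
{D, N} satisfies the backdoor criterion.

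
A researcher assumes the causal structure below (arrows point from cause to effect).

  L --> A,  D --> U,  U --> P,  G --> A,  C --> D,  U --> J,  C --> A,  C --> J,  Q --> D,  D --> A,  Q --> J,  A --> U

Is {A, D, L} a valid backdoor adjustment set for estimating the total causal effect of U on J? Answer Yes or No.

Backdoor paths from U to J (paths whose first edge points into U):
  P1: U <- D <- Q -> J
  P2: U <- D <- C -> J
  P3: U <- D -> A <- C -> J
  P4: U <- A <- C -> D <- Q -> J
  P5: U <- A <- C -> J
  P6: U <- A <- D <- Q -> J
  P7: U <- A <- D <- C -> J
Condition 1 (no descendant of U in the set): holds — descendants of U are {J, P}; none are in {A, D, L}.
Condition 2 (every backdoor path blocked by {A, D, L}):
  P1: blocked at chain node D ∈ conditioning set.
  P2: blocked at chain node D ∈ conditioning set.
  P3: blocked at fork node D ∈ conditioning set.
  P4: blocked at chain node A ∈ conditioning set.
  P5: blocked at chain node A ∈ conditioning set.
  P6: blocked at chain node A ∈ conditioning set.
  P7: blocked at chain node A ∈ conditioning set.
{A, D, L} satisfies the backdoor criterion.

Yes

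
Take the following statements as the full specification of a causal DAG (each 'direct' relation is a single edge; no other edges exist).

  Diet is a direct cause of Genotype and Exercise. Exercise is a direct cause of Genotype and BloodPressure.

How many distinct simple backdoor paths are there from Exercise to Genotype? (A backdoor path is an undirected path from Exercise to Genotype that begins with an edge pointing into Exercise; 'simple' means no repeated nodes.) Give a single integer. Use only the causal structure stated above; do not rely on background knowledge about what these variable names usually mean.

A backdoor path from Exercise to Genotype is any simple undirected path whose first edge points into Exercise (i.e. leaves Exercise via a parent).
Parents of Exercise: {Diet}.
Enumerating:
  P1: Exercise <- Diet -> Genotype
That exhausts the simple backdoor paths. Count: 1.

1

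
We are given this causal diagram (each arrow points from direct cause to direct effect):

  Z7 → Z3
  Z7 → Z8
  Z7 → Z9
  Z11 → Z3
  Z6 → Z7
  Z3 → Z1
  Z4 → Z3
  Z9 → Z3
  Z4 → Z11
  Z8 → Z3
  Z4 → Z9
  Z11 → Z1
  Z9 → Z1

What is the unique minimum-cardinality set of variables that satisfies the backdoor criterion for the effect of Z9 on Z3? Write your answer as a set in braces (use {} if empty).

Variables eligible for adjustment (non-descendants of Z9, excluding Z9 and Z3): {Z11, Z4, Z6, Z7, Z8}.
Backdoor paths from Z9 to Z3:
  P1: Z9 <- Z4 -> Z11 -> Z3
  P2: Z9 <- Z4 -> Z11 -> Z1 <- Z3
  P3: Z9 <- Z4 -> Z3
  P4: Z9 <- Z7 -> Z8 -> Z3
  P5: Z9 <- Z7 -> Z3
The empty set is not sufficient: P1 (Z9 <- Z4 -> Z11 -> Z3) has no collider blocking it and no conditioned non-collider, so it is open.
Try {Z4, Z7}:
  P1: blocked at fork node Z4 ∈ conditioning set.
  P2: blocked at fork node Z4 ∈ conditioning set.
  P3: blocked at fork node Z4 ∈ conditioning set.
  P4: blocked at fork node Z7 ∈ conditioning set.
  P5: blocked at fork node Z7 ∈ conditioning set.
{Z4, Z7} contains no descendant of Z9 and blocks every backdoor path.
Every element of {Z4, Z7} is needed (dropping Z4 leaves P1 open; dropping Z7 leaves P4 open), so no proper subset is valid.
Among all size-2 subsets of the eligible variables, only {Z4, Z7} blocks every backdoor path, so it is the unique smallest valid adjustment set.

{Z4, Z7}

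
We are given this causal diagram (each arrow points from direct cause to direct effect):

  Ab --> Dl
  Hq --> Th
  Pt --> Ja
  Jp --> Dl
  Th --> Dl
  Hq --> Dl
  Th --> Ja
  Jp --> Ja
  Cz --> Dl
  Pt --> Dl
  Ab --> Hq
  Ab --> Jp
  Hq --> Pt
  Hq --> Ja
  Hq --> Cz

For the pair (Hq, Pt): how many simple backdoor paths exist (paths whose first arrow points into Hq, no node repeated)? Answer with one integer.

7

A backdoor path from Hq to Pt is any simple undirected path whose first edge points into Hq (i.e. leaves Hq via a parent).
Parents of Hq: {Ab}.
Enumerating:
  P1: Hq <- Ab -> Jp -> Ja <- Th -> Dl <- Pt
  P2: Hq <- Ab -> Jp -> Ja <- Pt
  P3: Hq <- Ab -> Jp -> Dl <- Th -> Ja <- Pt
  P4: Hq <- Ab -> Jp -> Dl <- Pt
  P5: Hq <- Ab -> Dl <- Jp -> Ja <- Pt
  P6: Hq <- Ab -> Dl <- Th -> Ja <- Pt
  P7: Hq <- Ab -> Dl <- Pt
That exhausts the simple backdoor paths. Count: 7.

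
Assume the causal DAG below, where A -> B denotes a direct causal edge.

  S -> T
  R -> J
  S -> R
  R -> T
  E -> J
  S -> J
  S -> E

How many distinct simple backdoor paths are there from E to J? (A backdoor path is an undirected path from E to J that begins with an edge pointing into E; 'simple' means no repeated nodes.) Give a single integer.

A backdoor path from E to J is any simple undirected path whose first edge points into E (i.e. leaves E via a parent).
Parents of E: {S}.
Enumerating:
  P1: E <- S -> R -> J
  P2: E <- S -> T <- R -> J
  P3: E <- S -> J
That exhausts the simple backdoor paths. Count: 3.

3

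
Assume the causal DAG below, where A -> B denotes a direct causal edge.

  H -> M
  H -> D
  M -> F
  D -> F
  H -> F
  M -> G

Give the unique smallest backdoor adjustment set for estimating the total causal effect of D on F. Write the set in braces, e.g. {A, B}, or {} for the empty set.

Variables eligible for adjustment (non-descendants of D, excluding D and F): {G, H, M}.
Backdoor paths from D to F:
  P1: D <- H -> M -> F
  P2: D <- H -> F
The empty set is not sufficient: P1 (D <- H -> M -> F) has no collider blocking it and no conditioned non-collider, so it is open.
Try {H}:
  P1: blocked at fork node H ∈ conditioning set.
  P2: blocked at fork node H ∈ conditioning set.
{H} contains no descendant of D and blocks every backdoor path.
No other singleton works — e.g. {M} leaves P2 open — so {H} is the unique smallest valid adjustment set.

{H}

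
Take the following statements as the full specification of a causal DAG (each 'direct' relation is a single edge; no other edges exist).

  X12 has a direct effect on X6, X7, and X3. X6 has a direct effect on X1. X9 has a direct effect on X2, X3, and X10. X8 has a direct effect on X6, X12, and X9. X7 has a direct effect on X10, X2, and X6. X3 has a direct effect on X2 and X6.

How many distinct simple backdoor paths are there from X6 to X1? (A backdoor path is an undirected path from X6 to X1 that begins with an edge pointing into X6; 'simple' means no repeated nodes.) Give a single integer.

A backdoor path from X6 to X1 is any simple undirected path whose first edge points into X6 (i.e. leaves X6 via a parent).
Parents of X6: {X12, X3, X7, X8}.
No simple path from any parent of X6 reaches X1 without revisiting X6, so there are no backdoor paths.

0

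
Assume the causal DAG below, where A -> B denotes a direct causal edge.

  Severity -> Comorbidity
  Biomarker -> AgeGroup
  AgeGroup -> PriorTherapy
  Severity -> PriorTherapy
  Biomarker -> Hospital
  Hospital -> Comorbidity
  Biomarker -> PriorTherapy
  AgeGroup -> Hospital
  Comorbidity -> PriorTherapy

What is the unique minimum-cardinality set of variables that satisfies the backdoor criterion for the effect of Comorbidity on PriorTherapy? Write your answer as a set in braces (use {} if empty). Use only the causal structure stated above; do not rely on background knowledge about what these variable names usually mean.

{Hospital, Severity}

Variables eligible for adjustment (non-descendants of Comorbidity, excluding Comorbidity and PriorTherapy): {AgeGroup, Biomarker, Hospital, Severity}.
Backdoor paths from Comorbidity to PriorTherapy:
  P1: Comorbidity <- Severity -> PriorTherapy
  P2: Comorbidity <- Hospital <- Biomarker -> AgeGroup -> PriorTherapy
  P3: Comorbidity <- Hospital <- Biomarker -> PriorTherapy
  P4: Comorbidity <- Hospital <- AgeGroup <- Biomarker -> PriorTherapy
  P5: Comorbidity <- Hospital <- AgeGroup -> PriorTherapy
The empty set is not sufficient: P1 (Comorbidity <- Severity -> PriorTherapy) has no collider blocking it and no conditioned non-collider, so it is open.
Try {Hospital, Severity}:
  P1: blocked at fork node Severity ∈ conditioning set.
  P2: blocked at chain node Hospital ∈ conditioning set.
  P3: blocked at chain node Hospital ∈ conditioning set.
  P4: blocked at chain node Hospital ∈ conditioning set.
  P5: blocked at chain node Hospital ∈ conditioning set.
{Hospital, Severity} contains no descendant of Comorbidity and blocks every backdoor path.
Every element of {Hospital, Severity} is needed (dropping Hospital leaves P2 open; dropping Severity leaves P1 open), so no proper subset is valid.
Among all size-2 subsets of the eligible variables, only {Hospital, Severity} blocks every backdoor path, so it is the unique smallest valid adjustment set.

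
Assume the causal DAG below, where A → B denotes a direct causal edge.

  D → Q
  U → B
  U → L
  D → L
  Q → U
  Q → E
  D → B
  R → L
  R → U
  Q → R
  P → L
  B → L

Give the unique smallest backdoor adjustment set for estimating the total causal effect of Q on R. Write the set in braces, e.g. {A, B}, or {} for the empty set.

Variables eligible for adjustment (non-descendants of Q, excluding Q and R): {D, P}.
Backdoor paths from Q to R:
  P1: Q <- D -> B <- U <- R
  P2: Q <- D -> B <- U -> L <- R
  P3: Q <- D -> B -> L <- R
  P4: Q <- D -> B -> L <- U <- R
  P5: Q <- D -> L <- R
  P6: Q <- D -> L <- U <- R
  P7: Q <- D -> L <- B <- U <- R
Each backdoor path contains an unconditioned collider, so every path is already blocked with the empty conditioning set:
  P1: blocked at collider B (neither it nor any descendant is in the conditioning set).
  P2: blocked at collider B (neither it nor any descendant is in the conditioning set).
  P3: blocked at collider L (neither it nor any descendant is in the conditioning set).
  P4: blocked at collider L (neither it nor any descendant is in the conditioning set).
  P5: blocked at collider L (neither it nor any descendant is in the conditioning set).
  P6: blocked at collider L (neither it nor any descendant is in the conditioning set).
  P7: blocked at collider L (neither it nor any descendant is in the conditioning set).
The empty set is therefore the unique smallest valid set.

{}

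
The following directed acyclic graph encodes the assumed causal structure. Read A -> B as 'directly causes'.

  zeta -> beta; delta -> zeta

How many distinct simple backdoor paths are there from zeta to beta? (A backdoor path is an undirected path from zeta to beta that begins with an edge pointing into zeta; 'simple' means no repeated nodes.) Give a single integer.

0

A backdoor path from zeta to beta is any simple undirected path whose first edge points into zeta (i.e. leaves zeta via a parent).
Parents of zeta: {delta}.
No simple path from any parent of zeta reaches beta without revisiting zeta, so there are no backdoor paths.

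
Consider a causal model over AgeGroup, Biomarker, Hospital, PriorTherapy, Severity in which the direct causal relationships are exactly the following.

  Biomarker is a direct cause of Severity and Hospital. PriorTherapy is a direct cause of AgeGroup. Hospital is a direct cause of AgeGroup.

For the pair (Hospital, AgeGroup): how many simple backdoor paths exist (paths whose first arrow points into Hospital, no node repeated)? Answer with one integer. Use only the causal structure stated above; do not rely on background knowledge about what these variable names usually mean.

0

A backdoor path from Hospital to AgeGroup is any simple undirected path whose first edge points into Hospital (i.e. leaves Hospital via a parent).
Parents of Hospital: {Biomarker}.
No simple path from any parent of Hospital reaches AgeGroup without revisiting Hospital, so there are no backdoor paths.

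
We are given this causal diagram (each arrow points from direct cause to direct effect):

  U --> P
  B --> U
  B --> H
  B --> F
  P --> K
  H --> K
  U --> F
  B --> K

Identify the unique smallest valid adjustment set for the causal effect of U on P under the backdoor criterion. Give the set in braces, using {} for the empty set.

Variables eligible for adjustment (non-descendants of U, excluding U and P): {B, H}.
Backdoor paths from U to P:
  P1: U <- B -> H -> K <- P
  P2: U <- B -> K <- P
Each backdoor path contains an unconditioned collider, so every path is already blocked with the empty conditioning set:
  P1: blocked at collider K (neither it nor any descendant is in the conditioning set).
  P2: blocked at collider K (neither it nor any descendant is in the conditioning set).
The empty set is therefore the unique smallest valid set.

{}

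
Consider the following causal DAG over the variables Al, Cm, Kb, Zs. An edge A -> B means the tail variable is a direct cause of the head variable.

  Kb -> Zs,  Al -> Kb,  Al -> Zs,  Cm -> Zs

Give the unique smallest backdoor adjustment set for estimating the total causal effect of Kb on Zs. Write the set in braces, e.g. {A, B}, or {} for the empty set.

Variables eligible for adjustment (non-descendants of Kb, excluding Kb and Zs): {Al, Cm}.
Backdoor paths from Kb to Zs:
  P1: Kb <- Al -> Zs
The empty set is not sufficient: P1 (Kb <- Al -> Zs) has no collider blocking it and no conditioned non-collider, so it is open.
Try {Al}:
  P1: blocked at fork node Al ∈ conditioning set.
{Al} contains no descendant of Kb and blocks every backdoor path.
No other singleton works — e.g. {Cm} leaves P1 open — so {Al} is the unique smallest valid adjustment set.

{Al}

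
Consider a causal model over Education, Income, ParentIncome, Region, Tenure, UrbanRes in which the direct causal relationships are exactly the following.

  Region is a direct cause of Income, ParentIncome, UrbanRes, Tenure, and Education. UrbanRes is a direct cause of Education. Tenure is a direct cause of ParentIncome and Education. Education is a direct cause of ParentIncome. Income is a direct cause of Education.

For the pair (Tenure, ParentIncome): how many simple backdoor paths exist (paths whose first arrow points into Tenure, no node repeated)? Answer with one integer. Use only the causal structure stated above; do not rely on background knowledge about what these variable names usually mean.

4

A backdoor path from Tenure to ParentIncome is any simple undirected path whose first edge points into Tenure (i.e. leaves Tenure via a parent).
Parents of Tenure: {Region}.
Enumerating:
  P1: Tenure <- Region -> UrbanRes -> Education -> ParentIncome
  P2: Tenure <- Region -> Income -> Education -> ParentIncome
  P3: Tenure <- Region -> Education -> ParentIncome
  P4: Tenure <- Region -> ParentIncome
That exhausts the simple backdoor paths. Count: 4.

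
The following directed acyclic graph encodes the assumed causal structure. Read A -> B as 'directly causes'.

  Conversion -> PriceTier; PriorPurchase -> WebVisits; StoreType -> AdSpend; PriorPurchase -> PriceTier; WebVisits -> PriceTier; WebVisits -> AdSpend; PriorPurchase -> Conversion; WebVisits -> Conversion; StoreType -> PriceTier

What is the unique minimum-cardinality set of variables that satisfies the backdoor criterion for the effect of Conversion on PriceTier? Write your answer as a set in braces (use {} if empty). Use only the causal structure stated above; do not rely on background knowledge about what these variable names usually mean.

Variables eligible for adjustment (non-descendants of Conversion, excluding Conversion and PriceTier): {AdSpend, PriorPurchase, StoreType, WebVisits}.
Backdoor paths from Conversion to PriceTier:
  P1: Conversion <- PriorPurchase -> WebVisits -> PriceTier
  P2: Conversion <- PriorPurchase -> WebVisits -> AdSpend <- StoreType -> PriceTier
  P3: Conversion <- PriorPurchase -> PriceTier
  P4: Conversion <- WebVisits <- PriorPurchase -> PriceTier
  P5: Conversion <- WebVisits -> PriceTier
  P6: Conversion <- WebVisits -> AdSpend <- StoreType -> PriceTier
The empty set is not sufficient: P1 (Conversion <- PriorPurchase -> WebVisits -> PriceTier) has no collider blocking it and no conditioned non-collider, so it is open.
Try {PriorPurchase, WebVisits}:
  P1: blocked at fork node PriorPurchase ∈ conditioning set.
  P2: blocked at fork node PriorPurchase ∈ conditioning set.
  P3: blocked at fork node PriorPurchase ∈ conditioning set.
  P4: blocked at chain node WebVisits ∈ conditioning set.
  P5: blocked at fork node WebVisits ∈ conditioning set.
  P6: blocked at fork node WebVisits ∈ conditioning set.
{PriorPurchase, WebVisits} contains no descendant of Conversion and blocks every backdoor path.
Every element of {PriorPurchase, WebVisits} is needed (dropping PriorPurchase leaves P3 open; dropping WebVisits leaves P5 open), so no proper subset is valid.
Among all size-2 subsets of the eligible variables, only {PriorPurchase, WebVisits} blocks every backdoor path, so it is the unique smallest valid adjustment set.

{PriorPurchase, WebVisits}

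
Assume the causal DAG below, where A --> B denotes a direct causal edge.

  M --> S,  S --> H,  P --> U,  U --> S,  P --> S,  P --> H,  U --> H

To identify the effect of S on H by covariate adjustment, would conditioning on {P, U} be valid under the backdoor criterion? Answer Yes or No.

Backdoor paths from S to H (paths whose first edge points into S):
  P1: S <- P -> U -> H
  P2: S <- P -> H
  P3: S <- U <- P -> H
  P4: S <- U -> H
Condition 1 (no descendant of S in the set): holds — descendants of S are {H}; none are in {P, U}.
Condition 2 (every backdoor path blocked by {P, U}):
  P1: blocked at fork node P ∈ conditioning set.
  P2: blocked at fork node P ∈ conditioning set.
  P3: blocked at chain node U ∈ conditioning set.
  P4: blocked at fork node U ∈ conditioning set.
{P, U} satisfies the backdoor criterion.

Yes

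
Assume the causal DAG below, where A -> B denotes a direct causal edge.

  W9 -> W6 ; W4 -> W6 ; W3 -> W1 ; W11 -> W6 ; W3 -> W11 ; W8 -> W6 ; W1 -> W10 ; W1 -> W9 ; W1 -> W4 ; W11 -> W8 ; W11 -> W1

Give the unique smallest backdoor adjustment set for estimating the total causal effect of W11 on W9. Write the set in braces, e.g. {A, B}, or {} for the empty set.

{W3}

Variables eligible for adjustment (non-descendants of W11, excluding W11 and W9): {W3}.
Backdoor paths from W11 to W9:
  P1: W11 <- W3 -> W1 -> W9
  P2: W11 <- W3 -> W1 -> W4 -> W6 <- W9
The empty set is not sufficient: P1 (W11 <- W3 -> W1 -> W9) has no collider blocking it and no conditioned non-collider, so it is open.
Try {W3}:
  P1: blocked at fork node W3 ∈ conditioning set.
  P2: blocked at fork node W3 ∈ conditioning set.
{W3} contains no descendant of W11 and blocks every backdoor path.
{W3} is the unique smallest valid adjustment set.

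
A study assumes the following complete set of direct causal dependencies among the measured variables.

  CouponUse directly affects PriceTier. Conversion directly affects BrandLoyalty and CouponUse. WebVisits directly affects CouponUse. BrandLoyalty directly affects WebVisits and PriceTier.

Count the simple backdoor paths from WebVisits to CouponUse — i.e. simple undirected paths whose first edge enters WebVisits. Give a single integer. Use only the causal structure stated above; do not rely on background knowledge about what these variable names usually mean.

2

A backdoor path from WebVisits to CouponUse is any simple undirected path whose first edge points into WebVisits (i.e. leaves WebVisits via a parent).
Parents of WebVisits: {BrandLoyalty}.
Enumerating:
  P1: WebVisits <- BrandLoyalty <- Conversion -> CouponUse
  P2: WebVisits <- BrandLoyalty -> PriceTier <- CouponUse
That exhausts the simple backdoor paths. Count: 2.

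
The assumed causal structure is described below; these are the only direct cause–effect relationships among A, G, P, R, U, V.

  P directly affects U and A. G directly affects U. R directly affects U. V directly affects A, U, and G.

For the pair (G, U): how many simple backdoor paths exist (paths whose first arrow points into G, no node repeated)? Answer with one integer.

A backdoor path from G to U is any simple undirected path whose first edge points into G (i.e. leaves G via a parent).
Parents of G: {V}.
Enumerating:
  P1: G <- V -> A <- P -> U
  P2: G <- V -> U
That exhausts the simple backdoor paths. Count: 2.

2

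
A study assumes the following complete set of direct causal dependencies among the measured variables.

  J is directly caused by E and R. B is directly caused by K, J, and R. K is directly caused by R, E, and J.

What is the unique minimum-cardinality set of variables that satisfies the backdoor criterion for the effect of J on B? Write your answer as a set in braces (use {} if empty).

Variables eligible for adjustment (non-descendants of J, excluding J and B): {E, R}.
Backdoor paths from J to B:
  P1: J <- R -> K -> B
  P2: J <- R -> B
  P3: J <- E -> K <- R -> B
  P4: J <- E -> K -> B
The empty set is not sufficient: P1 (J <- R -> K -> B) has no collider blocking it and no conditioned non-collider, so it is open.
Try {E, R}:
  P1: blocked at fork node R ∈ conditioning set.
  P2: blocked at fork node R ∈ conditioning set.
  P3: blocked at fork node E ∈ conditioning set.
  P4: blocked at fork node E ∈ conditioning set.
{E, R} contains no descendant of J and blocks every backdoor path.
Every element of {E, R} is needed (dropping E leaves P4 open; dropping R leaves P1 open), so no proper subset is valid.
Among all size-2 subsets of the eligible variables, only {E, R} blocks every backdoor path, so it is the unique smallest valid adjustment set.

{E, R}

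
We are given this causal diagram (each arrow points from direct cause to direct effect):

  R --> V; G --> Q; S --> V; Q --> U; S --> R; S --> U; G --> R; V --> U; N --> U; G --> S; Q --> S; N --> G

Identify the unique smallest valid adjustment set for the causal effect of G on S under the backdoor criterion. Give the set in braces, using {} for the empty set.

{}

Variables eligible for adjustment (non-descendants of G, excluding G and S): {N}.
Backdoor paths from G to S:
  P1: G <- N -> U <- Q -> S
  P2: G <- N -> U <- S
  P3: G <- N -> U <- V <- S
  P4: G <- N -> U <- V <- R <- S
Each backdoor path contains an unconditioned collider, so every path is already blocked with the empty conditioning set:
  P1: blocked at collider U (neither it nor any descendant is in the conditioning set).
  P2: blocked at collider U (neither it nor any descendant is in the conditioning set).
  P3: blocked at collider U (neither it nor any descendant is in the conditioning set).
  P4: blocked at collider U (neither it nor any descendant is in the conditioning set).
The empty set is therefore the unique smallest valid set.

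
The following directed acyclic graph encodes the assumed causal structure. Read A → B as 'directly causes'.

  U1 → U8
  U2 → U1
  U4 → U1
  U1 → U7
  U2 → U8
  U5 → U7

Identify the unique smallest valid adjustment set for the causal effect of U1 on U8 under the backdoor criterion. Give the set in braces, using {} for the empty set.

{U2}

Variables eligible for adjustment (non-descendants of U1, excluding U1 and U8): {U2, U4, U5}.
Backdoor paths from U1 to U8:
  P1: U1 <- U2 -> U8
The empty set is not sufficient: P1 (U1 <- U2 -> U8) has no collider blocking it and no conditioned non-collider, so it is open.
Try {U2}:
  P1: blocked at fork node U2 ∈ conditioning set.
{U2} contains no descendant of U1 and blocks every backdoor path.
No other singleton works — e.g. {U5} leaves P1 open — so {U2} is the unique smallest valid adjustment set.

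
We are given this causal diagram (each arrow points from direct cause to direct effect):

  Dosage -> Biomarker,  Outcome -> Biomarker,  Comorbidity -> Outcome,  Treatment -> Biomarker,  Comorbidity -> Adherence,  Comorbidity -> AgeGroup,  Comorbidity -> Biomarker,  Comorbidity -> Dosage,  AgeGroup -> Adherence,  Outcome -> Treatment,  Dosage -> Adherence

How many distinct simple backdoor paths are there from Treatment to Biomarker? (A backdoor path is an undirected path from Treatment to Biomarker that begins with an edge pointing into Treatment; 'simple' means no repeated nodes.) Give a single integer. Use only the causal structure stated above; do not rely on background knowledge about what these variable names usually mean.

A backdoor path from Treatment to Biomarker is any simple undirected path whose first edge points into Treatment (i.e. leaves Treatment via a parent).
Parents of Treatment: {Outcome}.
Enumerating:
  P1: Treatment <- Outcome <- Comorbidity -> Dosage -> Biomarker
  P2: Treatment <- Outcome <- Comorbidity -> AgeGroup -> Adherence <- Dosage -> Biomarker
  P3: Treatment <- Outcome <- Comorbidity -> Biomarker
  P4: Treatment <- Outcome <- Comorbidity -> Adherence <- Dosage -> Biomarker
  P5: Treatment <- Outcome -> Biomarker
That exhausts the simple backdoor paths. Count: 5.

5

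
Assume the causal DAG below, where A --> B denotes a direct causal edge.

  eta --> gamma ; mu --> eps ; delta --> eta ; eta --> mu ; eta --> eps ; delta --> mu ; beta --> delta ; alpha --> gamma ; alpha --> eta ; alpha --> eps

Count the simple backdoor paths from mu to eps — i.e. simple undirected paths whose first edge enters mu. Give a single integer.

6

A backdoor path from mu to eps is any simple undirected path whose first edge points into mu (i.e. leaves mu via a parent).
Parents of mu: {delta, eta}.
Enumerating:
  P1: mu <- delta -> eta <- alpha -> eps
  P2: mu <- delta -> eta -> gamma <- alpha -> eps
  P3: mu <- delta -> eta -> eps
  P4: mu <- eta <- alpha -> eps
  P5: mu <- eta -> gamma <- alpha -> eps
  P6: mu <- eta -> eps
That exhausts the simple backdoor paths. Count: 6.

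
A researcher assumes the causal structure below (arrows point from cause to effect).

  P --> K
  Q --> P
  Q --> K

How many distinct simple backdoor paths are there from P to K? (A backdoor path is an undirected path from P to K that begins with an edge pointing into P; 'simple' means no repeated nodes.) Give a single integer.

1

A backdoor path from P to K is any simple undirected path whose first edge points into P (i.e. leaves P via a parent).
Parents of P: {Q}.
Enumerating:
  P1: P <- Q -> K
That exhausts the simple backdoor paths. Count: 1.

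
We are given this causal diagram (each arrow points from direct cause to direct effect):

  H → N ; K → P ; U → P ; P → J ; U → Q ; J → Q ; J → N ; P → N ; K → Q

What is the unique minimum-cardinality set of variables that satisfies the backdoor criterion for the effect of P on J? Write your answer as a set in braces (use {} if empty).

Variables eligible for adjustment (non-descendants of P, excluding P and J): {H, K, U}.
Backdoor paths from P to J:
  P1: P <- U -> Q <- J
  P2: P <- K -> Q <- J
Each backdoor path contains an unconditioned collider, so every path is already blocked with the empty conditioning set:
  P1: blocked at collider Q (neither it nor any descendant is in the conditioning set).
  P2: blocked at collider Q (neither it nor any descendant is in the conditioning set).
The empty set is therefore the unique smallest valid set.

{}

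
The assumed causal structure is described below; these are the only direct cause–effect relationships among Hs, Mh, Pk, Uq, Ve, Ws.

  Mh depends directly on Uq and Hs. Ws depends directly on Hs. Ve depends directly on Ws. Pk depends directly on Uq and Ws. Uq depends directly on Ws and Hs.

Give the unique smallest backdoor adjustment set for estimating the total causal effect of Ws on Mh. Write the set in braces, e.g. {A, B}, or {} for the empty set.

Variables eligible for adjustment (non-descendants of Ws, excluding Ws and Mh): {Hs}.
Backdoor paths from Ws to Mh:
  P1: Ws <- Hs -> Uq -> Mh
  P2: Ws <- Hs -> Mh
The empty set is not sufficient: P1 (Ws <- Hs -> Uq -> Mh) has no collider blocking it and no conditioned non-collider, so it is open.
Try {Hs}:
  P1: blocked at fork node Hs ∈ conditioning set.
  P2: blocked at fork node Hs ∈ conditioning set.
{Hs} contains no descendant of Ws and blocks every backdoor path.
{Hs} is the unique smallest valid adjustment set.

{Hs}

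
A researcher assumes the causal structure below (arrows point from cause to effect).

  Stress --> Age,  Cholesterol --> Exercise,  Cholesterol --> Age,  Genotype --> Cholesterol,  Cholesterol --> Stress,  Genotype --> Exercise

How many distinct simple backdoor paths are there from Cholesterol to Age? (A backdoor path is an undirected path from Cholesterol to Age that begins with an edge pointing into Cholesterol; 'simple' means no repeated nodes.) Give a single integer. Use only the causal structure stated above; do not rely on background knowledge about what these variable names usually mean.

A backdoor path from Cholesterol to Age is any simple undirected path whose first edge points into Cholesterol (i.e. leaves Cholesterol via a parent).
Parents of Cholesterol: {Genotype}.
No simple path from any parent of Cholesterol reaches Age without revisiting Cholesterol, so there are no backdoor paths.

0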